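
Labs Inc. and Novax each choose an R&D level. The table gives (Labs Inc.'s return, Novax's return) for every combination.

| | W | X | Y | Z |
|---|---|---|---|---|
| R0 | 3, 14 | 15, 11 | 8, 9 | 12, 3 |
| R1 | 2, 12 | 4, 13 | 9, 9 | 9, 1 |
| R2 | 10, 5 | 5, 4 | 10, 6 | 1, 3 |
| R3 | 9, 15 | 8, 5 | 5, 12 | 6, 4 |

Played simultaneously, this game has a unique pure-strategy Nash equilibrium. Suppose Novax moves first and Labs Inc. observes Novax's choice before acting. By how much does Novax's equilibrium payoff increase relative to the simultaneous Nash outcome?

5

Backward induction with Novax moving first.
- W → Labs Inc. plays R2 (best of 3, 2, 10, 9); Novax gets 5.
- X → Labs Inc. plays R0 (best of 15, 4, 5, 8); Novax gets 11.
- Y → Labs Inc. plays R2 (best of 8, 9, 10, 5); Novax gets 6.
- Z → Labs Inc. plays R0 (best of 12, 9, 1, 6); Novax gets 3.
Novax's induced payoffs are 5, 11, 6, 3, so Novax commits to X. Subgame-perfect outcome: (R0, X) with payoffs (15, 11).
For the simultaneous game, intersect best replies.
Labs Inc.'s best replies: W→R2; X→R0; Y→R2; Z→R0.
Novax's best replies: R0→W; R1→X; R2→Y; R3→W.
The unique mutual best reply is (R2, Y), giving (10, 6).
Novax's commitment gain: 11 − 6 = 5.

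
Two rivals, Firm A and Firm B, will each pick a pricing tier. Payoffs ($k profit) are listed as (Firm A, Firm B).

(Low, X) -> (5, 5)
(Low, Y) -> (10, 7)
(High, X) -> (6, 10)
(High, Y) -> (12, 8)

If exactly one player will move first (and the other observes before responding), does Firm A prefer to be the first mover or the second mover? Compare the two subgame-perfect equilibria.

If Firm A leads: Firm B's best replies are Low→Y, High→X; Firm A's induced payoffs 10, 6; outcome (Low, Y), payoffs (10, 7).
If Firm B leads: Firm A's best replies are X→High, Y→High; Firm B's induced payoffs 10, 8; outcome (High, X), payoffs (6, 10).
Firm A gets 10 moving first and 6 moving second, so Firm A prefers to move first.

first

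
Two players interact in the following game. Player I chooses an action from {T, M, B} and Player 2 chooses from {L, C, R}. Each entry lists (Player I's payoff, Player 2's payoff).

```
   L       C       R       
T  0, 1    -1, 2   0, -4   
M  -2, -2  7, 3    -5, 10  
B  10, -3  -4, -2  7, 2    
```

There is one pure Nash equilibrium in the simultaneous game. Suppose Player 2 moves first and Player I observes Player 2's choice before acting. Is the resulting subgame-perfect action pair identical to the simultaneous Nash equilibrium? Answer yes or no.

Solve by backward induction (Player 2 leads).
- L → Player I plays B (best of 0, -2, 10); Player 2 gets -3.
- C → Player I plays M (best of -1, 7, -4); Player 2 gets 3.
- R → Player I plays B (best of 0, -5, 7); Player 2 gets 2.
Player 2's induced payoffs are -3, 3, 2, so Player 2 commits to C. Subgame-perfect outcome: (M, C) with payoffs (7, 3).
For the simultaneous game, intersect best replies.
Player I's best replies: L→B; C→M; R→B.
Player 2's best replies: T→C; M→R; B→R.
Only (B, R) has each player best-responding; Nash payoffs (7, 2).
Sequential outcome (M, C) differs from the Nash profile (B, R).

no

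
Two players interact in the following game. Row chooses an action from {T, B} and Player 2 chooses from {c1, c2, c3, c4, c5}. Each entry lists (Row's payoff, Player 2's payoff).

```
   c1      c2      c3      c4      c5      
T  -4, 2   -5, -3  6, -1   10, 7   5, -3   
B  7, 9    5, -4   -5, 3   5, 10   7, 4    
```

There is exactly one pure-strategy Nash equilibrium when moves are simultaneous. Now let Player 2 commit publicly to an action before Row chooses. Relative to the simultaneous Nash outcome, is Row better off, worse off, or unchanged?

Solve by backward induction (Player 2 leads).
- c1: Row compares -4, 7 and picks B; Player 2 would get 9.
- c2: Row compares -5, 5 and picks B; Player 2 would get -4.
- c3: Row compares 6, -5 and picks T; Player 2 would get -1.
- c4: Row compares 10, 5 and picks T; Player 2 would get 7.
- c5: Row compares 5, 7 and picks B; Player 2 would get 4.
Player 2's induced payoffs are 9, -4, -1, 7, 4, so Player 2 commits to c1. Subgame-perfect outcome: (B, c1) with payoffs (7, 9).
Under simultaneous play:
Row's best replies: c1→B; c2→B; c3→T; c4→T; c5→B.
Player 2's best replies: T→c4; B→c4.
The unique mutual best reply is (T, c4), giving (10, 7).
Row earns 7 sequentially versus 10 at the Nash outcome: worse off.

worse off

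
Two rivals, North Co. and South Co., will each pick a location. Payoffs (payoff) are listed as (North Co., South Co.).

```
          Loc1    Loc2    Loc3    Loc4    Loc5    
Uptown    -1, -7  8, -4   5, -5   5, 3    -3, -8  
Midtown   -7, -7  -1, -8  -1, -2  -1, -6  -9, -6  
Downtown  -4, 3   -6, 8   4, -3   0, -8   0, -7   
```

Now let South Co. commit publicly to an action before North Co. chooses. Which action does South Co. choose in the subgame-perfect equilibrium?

Loc4

Work backward from North Co.'s decision.
- Loc1: North Co. compares -1, -7, -4 and picks Uptown; South Co. would get -7.
- Loc2: North Co. compares 8, -1, -6 and picks Uptown; South Co. would get -4.
- Loc3: North Co. compares 5, -1, 4 and picks Uptown; South Co. would get -5.
- Loc4: North Co. compares 5, -1, 0 and picks Uptown; South Co. would get 3.
- Loc5: North Co. compares -3, -9, 0 and picks Downtown; South Co. would get -7.
South Co.'s induced payoffs are -7, -4, -5, 3, -7, so South Co. commits to Loc4. Subgame-perfect outcome: (Uptown, Loc4) with payoffs (5, 3).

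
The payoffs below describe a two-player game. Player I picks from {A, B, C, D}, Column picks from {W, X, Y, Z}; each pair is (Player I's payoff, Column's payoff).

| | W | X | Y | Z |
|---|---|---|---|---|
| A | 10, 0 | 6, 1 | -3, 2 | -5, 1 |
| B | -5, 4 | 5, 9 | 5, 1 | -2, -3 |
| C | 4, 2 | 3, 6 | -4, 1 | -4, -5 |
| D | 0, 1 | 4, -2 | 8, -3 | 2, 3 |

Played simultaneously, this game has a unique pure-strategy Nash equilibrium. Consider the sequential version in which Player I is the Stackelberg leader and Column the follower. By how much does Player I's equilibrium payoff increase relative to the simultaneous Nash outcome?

3

Backward induction with Player I moving first.
- A: Column compares 0, 1, 2, 1 and picks Y; Player I would get -3.
- B: Column compares 4, 9, 1, -3 and picks X; Player I would get 5.
- C: Column compares 2, 6, 1, -5 and picks X; Player I would get 3.
- D: Column compares 1, -2, -3, 3 and picks Z; Player I would get 2.
Player I's induced payoffs are -3, 5, 3, 2, so Player I commits to B. Subgame-perfect outcome: (B, X) with payoffs (5, 9).
Under simultaneous play:
Player I's best replies: W→A; X→A; Y→D; Z→D.
Column's best replies: A→Y; B→X; C→X; D→Z.
The unique mutual best reply is (D, Z), giving (2, 3).
Player I's commitment gain: 5 − 2 = 3.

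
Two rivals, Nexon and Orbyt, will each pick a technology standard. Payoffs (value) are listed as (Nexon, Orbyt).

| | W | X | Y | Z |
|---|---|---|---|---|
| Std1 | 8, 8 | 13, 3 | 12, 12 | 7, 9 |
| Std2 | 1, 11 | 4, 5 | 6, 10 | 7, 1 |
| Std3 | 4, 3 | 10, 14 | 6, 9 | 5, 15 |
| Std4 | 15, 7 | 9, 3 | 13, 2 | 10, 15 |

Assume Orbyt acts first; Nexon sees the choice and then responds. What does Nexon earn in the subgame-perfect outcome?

10

Backward induction with Orbyt moving first.
- W: BR = Std4, leader payoff 7.
- X: BR = Std1, leader payoff 3.
- Y: BR = Std4, leader payoff 2.
- Z: BR = Std4, leader payoff 15.
Maximizing over 7, 3, 2, 15, Orbyt chooses Z. Subgame-perfect outcome: (Std4, Z) with payoffs (10, 15).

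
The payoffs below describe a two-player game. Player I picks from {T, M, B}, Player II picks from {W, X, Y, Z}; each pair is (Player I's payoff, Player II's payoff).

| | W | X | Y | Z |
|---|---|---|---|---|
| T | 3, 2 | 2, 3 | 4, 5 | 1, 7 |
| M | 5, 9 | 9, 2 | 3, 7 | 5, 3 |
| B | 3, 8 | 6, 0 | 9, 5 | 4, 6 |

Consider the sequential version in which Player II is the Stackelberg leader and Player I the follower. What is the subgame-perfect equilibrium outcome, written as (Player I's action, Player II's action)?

Work backward from Player I's decision.
- W → Player I plays M (best of 3, 5, 3); Player II gets 9.
- X → Player I plays M (best of 2, 9, 6); Player II gets 2.
- Y → Player I plays B (best of 4, 3, 9); Player II gets 5.
- Z → Player I plays M (best of 1, 5, 4); Player II gets 3.
Player II's induced payoffs are 9, 2, 5, 3, so Player II commits to W. Subgame-perfect outcome: (M, W) with payoffs (5, 9).

(M, W)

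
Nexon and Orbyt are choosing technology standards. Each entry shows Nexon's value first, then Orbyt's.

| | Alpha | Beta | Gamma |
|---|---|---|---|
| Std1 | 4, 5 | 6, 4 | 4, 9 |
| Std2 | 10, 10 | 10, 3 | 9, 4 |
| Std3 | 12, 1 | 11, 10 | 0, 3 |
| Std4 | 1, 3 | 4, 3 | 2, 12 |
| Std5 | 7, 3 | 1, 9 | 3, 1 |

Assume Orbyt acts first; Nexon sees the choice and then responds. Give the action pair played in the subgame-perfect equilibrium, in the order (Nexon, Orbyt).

Work backward from Nexon's decision.
- Alpha: Nexon compares 4, 10, 12, 1, 7 and picks Std3; Orbyt would get 1.
- Beta: Nexon compares 6, 10, 11, 4, 1 and picks Std3; Orbyt would get 10.
- Gamma: Nexon compares 4, 9, 0, 2, 3 and picks Std2; Orbyt would get 4.
Maximizing over 1, 10, 4, Orbyt chooses Beta. Subgame-perfect outcome: (Std3, Beta) with payoffs (11, 10).

(Std3, Beta)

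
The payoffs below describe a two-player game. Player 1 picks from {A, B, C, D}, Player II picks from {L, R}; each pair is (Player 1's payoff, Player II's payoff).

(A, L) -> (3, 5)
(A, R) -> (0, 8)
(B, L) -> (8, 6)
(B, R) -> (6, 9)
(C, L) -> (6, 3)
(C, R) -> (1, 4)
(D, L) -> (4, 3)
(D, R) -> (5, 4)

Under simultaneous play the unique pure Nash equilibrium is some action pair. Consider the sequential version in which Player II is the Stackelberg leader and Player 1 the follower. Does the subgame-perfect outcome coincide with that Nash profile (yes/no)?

Backward induction with Player II moving first.
- L: Player 1 compares 3, 8, 6, 4 and picks B; Player II would get 6.
- R: Player 1 compares 0, 6, 1, 5 and picks B; Player II would get 9.
Among 6, 9, the best is 9 at R. Subgame-perfect outcome: (B, R) with payoffs (6, 9).
Under simultaneous play:
Player 1's best replies: L→B; R→B.
Player II's best replies: A→R; B→R; C→R; D→R.
Only (B, R) has each player best-responding; Nash payoffs (6, 9).
Sequential outcome (B, R) coincides with the Nash profile (B, R).

yes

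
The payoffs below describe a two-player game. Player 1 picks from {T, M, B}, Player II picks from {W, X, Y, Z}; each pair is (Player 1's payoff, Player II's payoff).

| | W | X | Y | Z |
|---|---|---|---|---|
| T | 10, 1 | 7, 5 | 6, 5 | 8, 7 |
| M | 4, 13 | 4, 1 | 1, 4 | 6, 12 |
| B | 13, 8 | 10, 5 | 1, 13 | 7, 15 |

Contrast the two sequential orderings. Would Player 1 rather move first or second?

second

If Player 1 leads: Player II's best replies are T→Z, M→W, B→Z; Player 1's induced payoffs 8, 4, 7; outcome (T, Z), payoffs (8, 7).
If Player II leads: Player 1's best replies are W→B, X→B, Y→T, Z→T; Player II's induced payoffs 8, 5, 5, 7; outcome (B, W), payoffs (13, 8).
Player 1 gets 8 moving first and 13 moving second, so Player 1 prefers to move second.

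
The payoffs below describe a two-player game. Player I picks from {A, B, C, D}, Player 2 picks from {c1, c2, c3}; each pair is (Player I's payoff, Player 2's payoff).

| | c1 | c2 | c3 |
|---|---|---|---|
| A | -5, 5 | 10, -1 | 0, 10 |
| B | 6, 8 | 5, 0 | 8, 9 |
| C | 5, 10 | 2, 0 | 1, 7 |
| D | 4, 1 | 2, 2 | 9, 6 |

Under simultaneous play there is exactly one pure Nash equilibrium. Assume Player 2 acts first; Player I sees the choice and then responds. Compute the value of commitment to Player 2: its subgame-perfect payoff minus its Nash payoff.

Player I best-responds to each possible Player 2 move:
- c1 → Player I plays B (best of -5, 6, 5, 4); Player 2 gets 8.
- c2 → Player I plays A (best of 10, 5, 2, 2); Player 2 gets -1.
- c3 → Player I plays D (best of 0, 8, 1, 9); Player 2 gets 6.
Among 8, -1, 6, the best is 8 at c1. Subgame-perfect outcome: (B, c1) with payoffs (6, 8).
For the simultaneous game, intersect best replies.
Player I's best replies: c1→B; c2→A; c3→D.
Player 2's best replies: A→c3; B→c3; C→c1; D→c3.
Only (D, c3) has each player best-responding; Nash payoffs (9, 6).
Player 2's commitment gain: 8 − 6 = 2.

2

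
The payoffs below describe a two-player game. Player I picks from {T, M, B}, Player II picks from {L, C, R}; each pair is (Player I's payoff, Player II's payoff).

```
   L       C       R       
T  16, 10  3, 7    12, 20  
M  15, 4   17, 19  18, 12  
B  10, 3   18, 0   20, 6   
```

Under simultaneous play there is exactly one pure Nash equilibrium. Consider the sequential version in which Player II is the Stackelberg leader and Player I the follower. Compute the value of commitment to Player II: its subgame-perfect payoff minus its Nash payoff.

Solve by backward induction (Player II leads).
- L → Player I plays T (best of 16, 15, 10); Player II gets 10.
- C → Player I plays B (best of 3, 17, 18); Player II gets 0.
- R → Player I plays B (best of 12, 18, 20); Player II gets 6.
Maximizing over 10, 0, 6, Player II chooses L. Subgame-perfect outcome: (T, L) with payoffs (16, 10).
Under simultaneous play:
Player I's best replies: L→T; C→B; R→B.
Player II's best replies: T→R; M→C; B→R.
Only (B, R) has each player best-responding; Nash payoffs (20, 6).
Player II's commitment gain: 10 − 6 = 4.

4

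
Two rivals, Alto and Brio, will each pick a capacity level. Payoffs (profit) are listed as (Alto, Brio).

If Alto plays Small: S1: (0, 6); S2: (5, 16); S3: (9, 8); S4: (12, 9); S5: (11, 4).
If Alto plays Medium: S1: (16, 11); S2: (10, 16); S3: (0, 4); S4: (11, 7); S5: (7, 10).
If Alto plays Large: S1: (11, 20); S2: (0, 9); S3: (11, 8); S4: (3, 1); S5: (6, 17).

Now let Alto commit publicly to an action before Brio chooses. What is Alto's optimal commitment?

Backward induction with Alto moving first.
- Small: Brio compares 6, 16, 8, 9, 4 and picks S2; Alto would get 5.
- Medium: Brio compares 11, 16, 4, 7, 10 and picks S2; Alto would get 10.
- Large: Brio compares 20, 9, 8, 1, 17 and picks S1; Alto would get 11.
Alto's induced payoffs are 5, 10, 11, so Alto commits to Large. Subgame-perfect outcome: (Large, S1) with payoffs (11, 20).

Large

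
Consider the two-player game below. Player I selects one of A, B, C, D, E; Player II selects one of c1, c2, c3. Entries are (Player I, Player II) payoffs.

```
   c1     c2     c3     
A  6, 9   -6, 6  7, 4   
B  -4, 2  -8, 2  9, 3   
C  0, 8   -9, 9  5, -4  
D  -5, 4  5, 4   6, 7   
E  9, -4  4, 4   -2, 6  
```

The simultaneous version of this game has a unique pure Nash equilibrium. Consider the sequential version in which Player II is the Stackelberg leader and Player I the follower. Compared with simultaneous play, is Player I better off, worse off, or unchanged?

Solve by backward induction (Player II leads).
- c1: BR = E, leader payoff -4.
- c2: BR = D, leader payoff 4.
- c3: BR = B, leader payoff 3.
Player II's induced payoffs are -4, 4, 3, so Player II commits to c2. Subgame-perfect outcome: (D, c2) with payoffs (5, 4).
Under simultaneous play:
Player I's best replies: c1→E; c2→D; c3→B.
Player II's best replies: A→c1; B→c3; C→c2; D→c3; E→c3.
Only (B, c3) has each player best-responding; Nash payoffs (9, 3).
Player I earns 5 sequentially versus 9 at the Nash outcome: worse off.

worse off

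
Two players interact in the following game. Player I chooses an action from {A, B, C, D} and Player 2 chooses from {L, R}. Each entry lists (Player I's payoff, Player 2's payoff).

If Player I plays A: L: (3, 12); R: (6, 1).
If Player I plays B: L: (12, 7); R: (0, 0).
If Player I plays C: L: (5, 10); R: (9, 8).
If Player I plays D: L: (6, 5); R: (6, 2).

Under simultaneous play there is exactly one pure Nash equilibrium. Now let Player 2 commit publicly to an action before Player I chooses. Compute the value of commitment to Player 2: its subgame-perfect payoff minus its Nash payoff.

1

Backward induction with Player 2 moving first.
- L: Player I compares 3, 12, 5, 6 and picks B; Player 2 would get 7.
- R: Player I compares 6, 0, 9, 6 and picks C; Player 2 would get 8.
Among 7, 8, the best is 8 at R. Subgame-perfect outcome: (C, R) with payoffs (9, 8).
For the simultaneous game, intersect best replies.
Player I's best replies: L→B; R→C.
Player 2's best replies: A→L; B→L; C→L; D→L.
Only (B, L) has each player best-responding; Nash payoffs (12, 7).
Player 2's commitment gain: 8 − 7 = 1.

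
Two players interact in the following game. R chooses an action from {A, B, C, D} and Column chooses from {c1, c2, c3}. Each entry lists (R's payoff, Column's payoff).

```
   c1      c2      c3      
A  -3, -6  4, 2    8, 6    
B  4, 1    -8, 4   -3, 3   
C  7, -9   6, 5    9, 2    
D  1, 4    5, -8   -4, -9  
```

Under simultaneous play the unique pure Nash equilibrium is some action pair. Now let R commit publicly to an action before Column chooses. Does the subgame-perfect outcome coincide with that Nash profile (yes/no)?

no

Column best-responds to each possible R move:
- A: Column compares -6, 2, 6 and picks c3; R would get 8.
- B: Column compares 1, 4, 3 and picks c2; R would get -8.
- C: Column compares -9, 5, 2 and picks c2; R would get 6.
- D: Column compares 4, -8, -9 and picks c1; R would get 1.
Among 8, -8, 6, 1, the best is 8 at A. Subgame-perfect outcome: (A, c3) with payoffs (8, 6).
Under simultaneous play:
R's best replies: c1→C; c2→C; c3→C.
Column's best replies: A→c3; B→c2; C→c2; D→c1.
The unique mutual best reply is (C, c2), giving (6, 5).
Sequential outcome (A, c3) differs from the Nash profile (C, c2).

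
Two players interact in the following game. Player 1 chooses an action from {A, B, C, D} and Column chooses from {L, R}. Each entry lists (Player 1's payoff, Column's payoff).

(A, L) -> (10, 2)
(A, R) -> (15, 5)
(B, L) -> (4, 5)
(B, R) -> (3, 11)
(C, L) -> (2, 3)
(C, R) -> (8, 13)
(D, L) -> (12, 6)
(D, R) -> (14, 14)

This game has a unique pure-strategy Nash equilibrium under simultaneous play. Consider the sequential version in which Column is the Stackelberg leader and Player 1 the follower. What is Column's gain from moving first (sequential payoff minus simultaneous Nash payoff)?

Player 1 best-responds to each possible Column move:
- L: Player 1 compares 10, 4, 2, 12 and picks D; Column would get 6.
- R: Player 1 compares 15, 3, 8, 14 and picks A; Column would get 5.
Among 6, 5, the best is 6 at L. Subgame-perfect outcome: (D, L) with payoffs (12, 6).
Under simultaneous play:
Player 1's best replies: L→D; R→A.
Column's best replies: A→R; B→R; C→R; D→R.
Only (A, R) has each player best-responding; Nash payoffs (15, 5).
Column's commitment gain: 6 − 5 = 1.

1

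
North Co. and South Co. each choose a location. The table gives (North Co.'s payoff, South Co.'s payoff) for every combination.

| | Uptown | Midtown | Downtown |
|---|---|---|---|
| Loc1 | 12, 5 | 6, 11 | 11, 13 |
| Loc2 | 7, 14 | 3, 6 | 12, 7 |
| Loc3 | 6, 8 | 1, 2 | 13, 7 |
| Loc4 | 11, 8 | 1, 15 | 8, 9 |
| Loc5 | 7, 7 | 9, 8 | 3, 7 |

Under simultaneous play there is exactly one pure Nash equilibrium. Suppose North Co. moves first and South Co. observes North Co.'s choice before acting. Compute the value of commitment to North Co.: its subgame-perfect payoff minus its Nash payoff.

Solve by backward induction (North Co. leads).
- Loc1: BR = Downtown, leader payoff 11.
- Loc2: BR = Uptown, leader payoff 7.
- Loc3: BR = Uptown, leader payoff 6.
- Loc4: BR = Midtown, leader payoff 1.
- Loc5: BR = Midtown, leader payoff 9.
North Co.'s induced payoffs are 11, 7, 6, 1, 9, so North Co. commits to Loc1. Subgame-perfect outcome: (Loc1, Downtown) with payoffs (11, 13).
For the simultaneous game, intersect best replies.
North Co.'s best replies: Uptown→Loc1; Midtown→Loc5; Downtown→Loc3.
South Co.'s best replies: Loc1→Downtown; Loc2→Uptown; Loc3→Uptown; Loc4→Midtown; Loc5→Midtown.
The unique mutual best reply is (Loc5, Midtown), giving (9, 8).
North Co.'s commitment gain: 11 − 9 = 2.

2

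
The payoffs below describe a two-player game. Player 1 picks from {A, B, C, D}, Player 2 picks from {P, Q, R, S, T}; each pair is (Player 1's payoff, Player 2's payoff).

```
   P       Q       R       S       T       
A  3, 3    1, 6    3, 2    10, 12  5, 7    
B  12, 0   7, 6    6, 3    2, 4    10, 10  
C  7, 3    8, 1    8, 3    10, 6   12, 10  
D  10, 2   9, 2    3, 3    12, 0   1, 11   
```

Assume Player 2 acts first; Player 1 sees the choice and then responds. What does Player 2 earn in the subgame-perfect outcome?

10

Player 1 best-responds to each possible Player 2 move:
- P: Player 1 compares 3, 12, 7, 10 and picks B; Player 2 would get 0.
- Q: Player 1 compares 1, 7, 8, 9 and picks D; Player 2 would get 2.
- R: Player 1 compares 3, 6, 8, 3 and picks C; Player 2 would get 3.
- S: Player 1 compares 10, 2, 10, 12 and picks D; Player 2 would get 0.
- T: Player 1 compares 5, 10, 12, 1 and picks C; Player 2 would get 10.
Among 0, 2, 3, 0, 10, the best is 10 at T. Subgame-perfect outcome: (C, T) with payoffs (12, 10).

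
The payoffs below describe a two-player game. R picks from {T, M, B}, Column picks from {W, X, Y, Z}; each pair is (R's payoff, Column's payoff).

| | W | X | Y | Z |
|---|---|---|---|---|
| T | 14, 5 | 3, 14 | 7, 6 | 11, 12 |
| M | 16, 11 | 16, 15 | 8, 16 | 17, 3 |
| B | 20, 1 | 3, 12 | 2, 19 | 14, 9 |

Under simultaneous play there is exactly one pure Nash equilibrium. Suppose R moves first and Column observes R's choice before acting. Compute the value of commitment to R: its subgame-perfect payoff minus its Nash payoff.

Work backward from Column's decision.
- T: BR = X, leader payoff 3.
- M: BR = Y, leader payoff 8.
- B: BR = Y, leader payoff 2.
Maximizing over 3, 8, 2, R chooses M. Subgame-perfect outcome: (M, Y) with payoffs (8, 16).
For the simultaneous game, intersect best replies.
R's best replies: W→B; X→M; Y→M; Z→M.
Column's best replies: T→X; M→Y; B→Y.
The unique mutual best reply is (M, Y), giving (8, 16).
R's commitment gain: 8 − 8 = 0.

0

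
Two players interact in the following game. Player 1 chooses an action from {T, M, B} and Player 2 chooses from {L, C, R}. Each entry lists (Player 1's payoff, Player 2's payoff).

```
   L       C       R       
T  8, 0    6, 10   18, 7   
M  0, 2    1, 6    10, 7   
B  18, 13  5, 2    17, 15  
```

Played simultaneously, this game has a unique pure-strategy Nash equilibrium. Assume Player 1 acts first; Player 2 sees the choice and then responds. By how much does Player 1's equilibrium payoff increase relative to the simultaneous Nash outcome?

11

Work backward from Player 2's decision.
- T: BR = C, leader payoff 6.
- M: BR = R, leader payoff 10.
- B: BR = R, leader payoff 17.
Among 6, 10, 17, the best is 17 at B. Subgame-perfect outcome: (B, R) with payoffs (17, 15).
Under simultaneous play:
Player 1's best replies: L→B; C→T; R→T.
Player 2's best replies: T→C; M→R; B→R.
Only (T, C) has each player best-responding; Nash payoffs (6, 10).
Player 1's commitment gain: 17 − 6 = 11.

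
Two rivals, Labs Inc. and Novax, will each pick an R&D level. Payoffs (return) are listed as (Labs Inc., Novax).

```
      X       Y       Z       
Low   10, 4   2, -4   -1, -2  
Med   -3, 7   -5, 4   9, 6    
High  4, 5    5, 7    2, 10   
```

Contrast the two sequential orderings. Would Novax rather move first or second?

If Labs Inc. leads: Novax's best replies are Low→X, Med→X, High→Z; Labs Inc.'s induced payoffs 10, -3, 2; outcome (Low, X), payoffs (10, 4).
If Novax leads: Labs Inc.'s best replies are X→Low, Y→High, Z→Med; Novax's induced payoffs 4, 7, 6; outcome (High, Y), payoffs (5, 7).
Novax gets 7 moving first and 4 moving second, so Novax prefers to move first.

first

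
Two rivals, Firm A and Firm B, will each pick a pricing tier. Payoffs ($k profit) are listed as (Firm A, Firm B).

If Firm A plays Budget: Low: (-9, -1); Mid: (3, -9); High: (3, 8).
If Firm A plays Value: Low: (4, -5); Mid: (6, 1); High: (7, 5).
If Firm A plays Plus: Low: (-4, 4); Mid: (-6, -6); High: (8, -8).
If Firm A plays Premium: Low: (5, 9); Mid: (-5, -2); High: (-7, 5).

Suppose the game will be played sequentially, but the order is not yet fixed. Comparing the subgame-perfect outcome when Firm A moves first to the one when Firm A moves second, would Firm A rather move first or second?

first

If Firm A leads: Firm B's best replies are Budget→High, Value→High, Plus→Low, Premium→Low; Firm A's induced payoffs 3, 7, -4, 5; outcome (Value, High), payoffs (7, 5).
If Firm B leads: Firm A's best replies are Low→Premium, Mid→Value, High→Plus; Firm B's induced payoffs 9, 1, -8; outcome (Premium, Low), payoffs (5, 9).
Firm A gets 7 moving first and 5 moving second, so Firm A prefers to move first.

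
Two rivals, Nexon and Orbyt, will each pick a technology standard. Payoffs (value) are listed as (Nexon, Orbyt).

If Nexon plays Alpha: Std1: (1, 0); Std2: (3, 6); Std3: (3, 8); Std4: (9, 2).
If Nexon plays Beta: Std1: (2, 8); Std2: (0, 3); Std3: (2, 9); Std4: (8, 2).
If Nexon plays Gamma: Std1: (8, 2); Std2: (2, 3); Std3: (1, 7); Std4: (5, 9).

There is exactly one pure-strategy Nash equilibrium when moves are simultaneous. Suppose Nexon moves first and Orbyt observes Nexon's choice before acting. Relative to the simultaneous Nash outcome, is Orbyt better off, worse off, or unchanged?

better off

Backward induction with Nexon moving first.
- Alpha → Orbyt plays Std3 (best of 0, 6, 8, 2); Nexon gets 3.
- Beta → Orbyt plays Std3 (best of 8, 3, 9, 2); Nexon gets 2.
- Gamma → Orbyt plays Std4 (best of 2, 3, 7, 9); Nexon gets 5.
Among 3, 2, 5, the best is 5 at Gamma. Subgame-perfect outcome: (Gamma, Std4) with payoffs (5, 9).
Now find the simultaneous Nash equilibrium.
Nexon's best replies: Std1→Gamma; Std2→Alpha; Std3→Alpha; Std4→Alpha.
Orbyt's best replies: Alpha→Std3; Beta→Std3; Gamma→Std4.
The unique mutual best reply is (Alpha, Std3), giving (3, 8).
Orbyt earns 9 sequentially versus 8 at the Nash outcome: better off.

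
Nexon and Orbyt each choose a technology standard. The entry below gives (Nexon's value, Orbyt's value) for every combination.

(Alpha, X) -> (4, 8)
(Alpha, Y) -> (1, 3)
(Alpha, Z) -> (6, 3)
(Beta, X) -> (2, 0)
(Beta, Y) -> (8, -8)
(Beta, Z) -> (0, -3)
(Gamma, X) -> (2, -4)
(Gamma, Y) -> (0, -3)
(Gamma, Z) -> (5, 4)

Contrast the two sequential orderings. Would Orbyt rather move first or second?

If Nexon leads: Orbyt's best replies are Alpha→X, Beta→X, Gamma→Z; Nexon's induced payoffs 4, 2, 5; outcome (Gamma, Z), payoffs (5, 4).
If Orbyt leads: Nexon's best replies are X→Alpha, Y→Beta, Z→Alpha; Orbyt's induced payoffs 8, -8, 3; outcome (Alpha, X), payoffs (4, 8).
Orbyt gets 8 moving first and 4 moving second, so Orbyt prefers to move first.

first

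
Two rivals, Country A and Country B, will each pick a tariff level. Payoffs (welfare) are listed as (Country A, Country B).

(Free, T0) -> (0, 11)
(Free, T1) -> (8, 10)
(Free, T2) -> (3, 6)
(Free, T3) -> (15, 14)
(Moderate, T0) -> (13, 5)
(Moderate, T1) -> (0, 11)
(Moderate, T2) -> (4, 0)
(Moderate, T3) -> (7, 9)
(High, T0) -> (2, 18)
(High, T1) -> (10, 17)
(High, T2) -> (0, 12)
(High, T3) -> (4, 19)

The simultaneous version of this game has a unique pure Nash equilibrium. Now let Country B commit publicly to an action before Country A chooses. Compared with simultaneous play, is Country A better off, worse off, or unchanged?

Solve by backward induction (Country B leads).
- T0: Country A compares 0, 13, 2 and picks Moderate; Country B would get 5.
- T1: Country A compares 8, 0, 10 and picks High; Country B would get 17.
- T2: Country A compares 3, 4, 0 and picks Moderate; Country B would get 0.
- T3: Country A compares 15, 7, 4 and picks Free; Country B would get 14.
Among 5, 17, 0, 14, the best is 17 at T1. Subgame-perfect outcome: (High, T1) with payoffs (10, 17).
Now find the simultaneous Nash equilibrium.
Country A's best replies: T0→Moderate; T1→High; T2→Moderate; T3→Free.
Country B's best replies: Free→T3; Moderate→T1; High→T3.
Only (Free, T3) has each player best-responding; Nash payoffs (15, 14).
Country A earns 10 sequentially versus 15 at the Nash outcome: worse off.

worse off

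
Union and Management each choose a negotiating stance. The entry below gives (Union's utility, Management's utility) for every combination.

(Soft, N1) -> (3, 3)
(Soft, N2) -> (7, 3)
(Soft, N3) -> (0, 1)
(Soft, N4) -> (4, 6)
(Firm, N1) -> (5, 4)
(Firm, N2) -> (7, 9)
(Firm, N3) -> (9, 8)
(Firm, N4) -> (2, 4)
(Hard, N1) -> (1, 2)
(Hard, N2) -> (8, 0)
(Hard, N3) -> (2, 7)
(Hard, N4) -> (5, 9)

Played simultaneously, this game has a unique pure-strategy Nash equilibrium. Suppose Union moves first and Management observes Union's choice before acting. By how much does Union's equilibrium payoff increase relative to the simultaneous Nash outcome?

Backward induction with Union moving first.
- Soft: BR = N4, leader payoff 4.
- Firm: BR = N2, leader payoff 7.
- Hard: BR = N4, leader payoff 5.
Among 4, 7, 5, the best is 7 at Firm. Subgame-perfect outcome: (Firm, N2) with payoffs (7, 9).
Now find the simultaneous Nash equilibrium.
Union's best replies: N1→Firm; N2→Hard; N3→Firm; N4→Hard.
Management's best replies: Soft→N4; Firm→N2; Hard→N4.
The unique mutual best reply is (Hard, N4), giving (5, 9).
Union's commitment gain: 7 − 5 = 2.

2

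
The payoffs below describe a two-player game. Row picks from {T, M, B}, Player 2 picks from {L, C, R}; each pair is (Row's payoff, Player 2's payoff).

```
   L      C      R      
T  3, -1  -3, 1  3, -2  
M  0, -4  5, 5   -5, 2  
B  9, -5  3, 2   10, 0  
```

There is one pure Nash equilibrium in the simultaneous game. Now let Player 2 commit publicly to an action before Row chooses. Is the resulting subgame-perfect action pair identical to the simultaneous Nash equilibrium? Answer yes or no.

Row best-responds to each possible Player 2 move:
- L: Row compares 3, 0, 9 and picks B; Player 2 would get -5.
- C: Row compares -3, 5, 3 and picks M; Player 2 would get 5.
- R: Row compares 3, -5, 10 and picks B; Player 2 would get 0.
Among -5, 5, 0, the best is 5 at C. Subgame-perfect outcome: (M, C) with payoffs (5, 5).
Under simultaneous play:
Row's best replies: L→B; C→M; R→B.
Player 2's best replies: T→C; M→C; B→C.
Only (M, C) has each player best-responding; Nash payoffs (5, 5).
Sequential outcome (M, C) coincides with the Nash profile (M, C).

yes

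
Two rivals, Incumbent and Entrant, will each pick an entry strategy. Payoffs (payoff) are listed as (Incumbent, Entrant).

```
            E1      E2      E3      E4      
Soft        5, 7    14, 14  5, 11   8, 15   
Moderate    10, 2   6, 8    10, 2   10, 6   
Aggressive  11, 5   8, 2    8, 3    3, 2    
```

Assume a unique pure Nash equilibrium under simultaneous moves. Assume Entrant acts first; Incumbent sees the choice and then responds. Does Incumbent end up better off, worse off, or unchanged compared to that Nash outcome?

better off

Work backward from Incumbent's decision.
- E1 → Incumbent plays Aggressive (best of 5, 10, 11); Entrant gets 5.
- E2 → Incumbent plays Soft (best of 14, 6, 8); Entrant gets 14.
- E3 → Incumbent plays Moderate (best of 5, 10, 8); Entrant gets 2.
- E4 → Incumbent plays Moderate (best of 8, 10, 3); Entrant gets 6.
Maximizing over 5, 14, 2, 6, Entrant chooses E2. Subgame-perfect outcome: (Soft, E2) with payoffs (14, 14).
For the simultaneous game, intersect best replies.
Incumbent's best replies: E1→Aggressive; E2→Soft; E3→Moderate; E4→Moderate.
Entrant's best replies: Soft→E4; Moderate→E2; Aggressive→E1.
The unique mutual best reply is (Aggressive, E1), giving (11, 5).
Incumbent earns 14 sequentially versus 11 at the Nash outcome: better off.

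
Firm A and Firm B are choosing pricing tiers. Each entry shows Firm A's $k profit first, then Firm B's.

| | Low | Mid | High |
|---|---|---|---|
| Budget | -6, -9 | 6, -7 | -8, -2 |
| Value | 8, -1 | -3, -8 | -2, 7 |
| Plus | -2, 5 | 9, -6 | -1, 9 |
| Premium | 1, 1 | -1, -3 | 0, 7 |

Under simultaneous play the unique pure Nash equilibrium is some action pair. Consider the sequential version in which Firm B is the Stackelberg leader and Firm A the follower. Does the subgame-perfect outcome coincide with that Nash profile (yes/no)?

yes

Solve by backward induction (Firm B leads).
- Low → Firm A plays Value (best of -6, 8, -2, 1); Firm B gets -1.
- Mid → Firm A plays Plus (best of 6, -3, 9, -1); Firm B gets -6.
- High → Firm A plays Premium (best of -8, -2, -1, 0); Firm B gets 7.
Firm B's induced payoffs are -1, -6, 7, so Firm B commits to High. Subgame-perfect outcome: (Premium, High) with payoffs (0, 7).
Now find the simultaneous Nash equilibrium.
Firm A's best replies: Low→Value; Mid→Plus; High→Premium.
Firm B's best replies: Budget→High; Value→High; Plus→High; Premium→High.
Only (Premium, High) has each player best-responding; Nash payoffs (0, 7).
Sequential outcome (Premium, High) coincides with the Nash profile (Premium, High).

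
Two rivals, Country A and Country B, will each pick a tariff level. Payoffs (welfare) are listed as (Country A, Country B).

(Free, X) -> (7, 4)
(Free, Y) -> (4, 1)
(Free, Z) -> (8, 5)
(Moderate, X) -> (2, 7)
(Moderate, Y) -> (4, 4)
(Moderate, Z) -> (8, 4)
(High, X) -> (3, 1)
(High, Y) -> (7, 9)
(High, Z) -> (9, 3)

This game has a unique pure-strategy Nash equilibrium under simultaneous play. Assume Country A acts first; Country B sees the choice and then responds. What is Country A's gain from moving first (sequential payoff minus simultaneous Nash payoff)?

1

Work backward from Country B's decision.
- Free → Country B plays Z (best of 4, 1, 5); Country A gets 8.
- Moderate → Country B plays X (best of 7, 4, 4); Country A gets 2.
- High → Country B plays Y (best of 1, 9, 3); Country A gets 7.
Among 8, 2, 7, the best is 8 at Free. Subgame-perfect outcome: (Free, Z) with payoffs (8, 5).
Under simultaneous play:
Country A's best replies: X→Free; Y→High; Z→High.
Country B's best replies: Free→Z; Moderate→X; High→Y.
Only (High, Y) has each player best-responding; Nash payoffs (7, 9).
Country A's commitment gain: 8 − 7 = 1.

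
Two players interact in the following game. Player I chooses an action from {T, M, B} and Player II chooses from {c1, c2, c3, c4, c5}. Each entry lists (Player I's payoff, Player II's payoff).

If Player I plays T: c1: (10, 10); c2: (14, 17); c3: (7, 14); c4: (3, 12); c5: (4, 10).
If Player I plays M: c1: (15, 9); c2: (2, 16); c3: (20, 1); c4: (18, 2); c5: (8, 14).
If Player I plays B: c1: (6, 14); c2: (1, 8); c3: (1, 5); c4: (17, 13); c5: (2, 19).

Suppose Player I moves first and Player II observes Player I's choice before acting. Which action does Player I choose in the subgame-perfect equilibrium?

Work backward from Player II's decision.
- T: Player II compares 10, 17, 14, 12, 10 and picks c2; Player I would get 14.
- M: Player II compares 9, 16, 1, 2, 14 and picks c2; Player I would get 2.
- B: Player II compares 14, 8, 5, 13, 19 and picks c5; Player I would get 2.
Among 14, 2, 2, the best is 14 at T. Subgame-perfect outcome: (T, c2) with payoffs (14, 17).

T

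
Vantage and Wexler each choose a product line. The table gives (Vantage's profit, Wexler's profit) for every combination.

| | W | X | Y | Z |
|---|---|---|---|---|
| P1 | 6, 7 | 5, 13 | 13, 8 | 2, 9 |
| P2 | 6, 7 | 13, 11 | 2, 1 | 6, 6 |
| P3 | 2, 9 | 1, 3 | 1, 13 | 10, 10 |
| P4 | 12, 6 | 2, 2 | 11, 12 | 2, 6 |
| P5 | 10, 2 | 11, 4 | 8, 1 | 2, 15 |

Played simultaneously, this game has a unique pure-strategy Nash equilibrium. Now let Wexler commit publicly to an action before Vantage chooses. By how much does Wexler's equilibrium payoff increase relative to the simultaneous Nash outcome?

Work backward from Vantage's decision.
- W: Vantage compares 6, 6, 2, 12, 10 and picks P4; Wexler would get 6.
- X: Vantage compares 5, 13, 1, 2, 11 and picks P2; Wexler would get 11.
- Y: Vantage compares 13, 2, 1, 11, 8 and picks P1; Wexler would get 8.
- Z: Vantage compares 2, 6, 10, 2, 2 and picks P3; Wexler would get 10.
Wexler's induced payoffs are 6, 11, 8, 10, so Wexler commits to X. Subgame-perfect outcome: (P2, X) with payoffs (13, 11).
Under simultaneous play:
Vantage's best replies: W→P4; X→P2; Y→P1; Z→P3.
Wexler's best replies: P1→X; P2→X; P3→Y; P4→Y; P5→Z.
Only (P2, X) has each player best-responding; Nash payoffs (13, 11).
Wexler's commitment gain: 11 − 11 = 0.

0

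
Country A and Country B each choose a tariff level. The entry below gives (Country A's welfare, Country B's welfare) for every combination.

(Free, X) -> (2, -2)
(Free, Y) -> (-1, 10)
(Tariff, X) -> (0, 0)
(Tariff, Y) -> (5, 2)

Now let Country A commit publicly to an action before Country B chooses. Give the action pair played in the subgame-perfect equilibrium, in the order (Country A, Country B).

(Tariff, Y)

Backward induction with Country A moving first.
- Free: Country B compares -2, 10 and picks Y; Country A would get -1.
- Tariff: Country B compares 0, 2 and picks Y; Country A would get 5.
Maximizing over -1, 5, Country A chooses Tariff. Subgame-perfect outcome: (Tariff, Y) with payoffs (5, 2).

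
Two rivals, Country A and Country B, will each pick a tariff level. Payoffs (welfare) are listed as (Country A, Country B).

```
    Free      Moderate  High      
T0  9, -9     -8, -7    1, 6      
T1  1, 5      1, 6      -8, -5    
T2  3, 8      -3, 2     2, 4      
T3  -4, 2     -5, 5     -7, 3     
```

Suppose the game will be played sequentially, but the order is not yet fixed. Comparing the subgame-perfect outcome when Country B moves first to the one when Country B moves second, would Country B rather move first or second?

second

If Country A leads: Country B's best replies are T0→High, T1→Moderate, T2→Free, T3→Moderate; Country A's induced payoffs 1, 1, 3, -5; outcome (T2, Free), payoffs (3, 8).
If Country B leads: Country A's best replies are Free→T0, Moderate→T1, High→T2; Country B's induced payoffs -9, 6, 4; outcome (T1, Moderate), payoffs (1, 6).
Country B gets 6 moving first and 8 moving second, so Country B prefers to move second.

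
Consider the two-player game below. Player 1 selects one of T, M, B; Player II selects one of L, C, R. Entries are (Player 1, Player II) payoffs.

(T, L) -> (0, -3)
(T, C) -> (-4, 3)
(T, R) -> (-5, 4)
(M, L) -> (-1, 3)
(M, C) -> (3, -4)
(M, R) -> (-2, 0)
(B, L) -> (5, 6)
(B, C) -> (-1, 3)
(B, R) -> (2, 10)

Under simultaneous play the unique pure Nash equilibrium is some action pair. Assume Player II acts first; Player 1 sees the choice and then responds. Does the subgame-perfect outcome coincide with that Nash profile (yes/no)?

yes

Player 1 best-responds to each possible Player II move:
- L: Player 1 compares 0, -1, 5 and picks B; Player II would get 6.
- C: Player 1 compares -4, 3, -1 and picks M; Player II would get -4.
- R: Player 1 compares -5, -2, 2 and picks B; Player II would get 10.
Among 6, -4, 10, the best is 10 at R. Subgame-perfect outcome: (B, R) with payoffs (2, 10).
Now find the simultaneous Nash equilibrium.
Player 1's best replies: L→B; C→M; R→B.
Player II's best replies: T→R; M→L; B→R.
The unique mutual best reply is (B, R), giving (2, 10).
Sequential outcome (B, R) coincides with the Nash profile (B, R).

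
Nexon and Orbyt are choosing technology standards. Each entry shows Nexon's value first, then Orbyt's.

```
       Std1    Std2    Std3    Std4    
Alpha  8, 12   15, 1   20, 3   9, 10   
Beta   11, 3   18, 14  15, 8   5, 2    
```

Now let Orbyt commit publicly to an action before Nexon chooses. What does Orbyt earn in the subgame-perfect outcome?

Nexon best-responds to each possible Orbyt move:
- Std1: BR = Beta, leader payoff 3.
- Std2: BR = Beta, leader payoff 14.
- Std3: BR = Alpha, leader payoff 3.
- Std4: BR = Alpha, leader payoff 10.
Maximizing over 3, 14, 3, 10, Orbyt chooses Std2. Subgame-perfect outcome: (Beta, Std2) with payoffs (18, 14).

14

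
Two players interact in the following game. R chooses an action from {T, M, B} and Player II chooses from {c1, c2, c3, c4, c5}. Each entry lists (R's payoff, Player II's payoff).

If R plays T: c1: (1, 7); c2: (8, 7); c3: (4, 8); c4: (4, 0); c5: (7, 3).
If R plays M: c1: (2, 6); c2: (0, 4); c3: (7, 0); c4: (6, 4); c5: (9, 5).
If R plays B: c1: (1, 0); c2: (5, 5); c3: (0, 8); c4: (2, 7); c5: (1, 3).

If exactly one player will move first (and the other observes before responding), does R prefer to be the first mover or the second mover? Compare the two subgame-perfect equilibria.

If R leads: Player II's best replies are T→c3, M→c1, B→c3; R's induced payoffs 4, 2, 0; outcome (T, c3), payoffs (4, 8).
If Player II leads: R's best replies are c1→M, c2→T, c3→M, c4→M, c5→M; Player II's induced payoffs 6, 7, 0, 4, 5; outcome (T, c2), payoffs (8, 7).
R gets 4 moving first and 8 moving second, so R prefers to move second.

second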